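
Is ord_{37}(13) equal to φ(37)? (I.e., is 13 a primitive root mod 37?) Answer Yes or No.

Yes

φ(37) = 37 − 1 = 36 = 2^2 · 3^2.
13 is a primitive root mod 37 iff 13^(φ(37)/q) ≢ 1 for every prime q | φ(37), i.e. q ∈ {2, 3}.
13^18 ≡ 36 (mod 37)  [q = 2: ≢ 1 ✓]
13^12 ≡ 10 (mod 37)  [q = 3: ≢ 1 ✓]
All checks pass, so 13 has order 36 and is a primitive root modulo 37.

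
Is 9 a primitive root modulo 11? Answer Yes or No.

φ(11) = 11 − 1 = 10 = 2 · 5.
It suffices to check that the order of 9 is not a proper divisor of 10: compute 9^(10/q) for q ∈ {2, 5}.
9^5 ≡ 1 (mod 11)  [q = 2: ≡ 1 ✗]
9^2 ≡ 4 (mod 11)  [q = 5: ≢ 1 ✓]
9^5 ≡ 1 shows ord(9) | 5, strictly less than φ(11); not a primitive root.

No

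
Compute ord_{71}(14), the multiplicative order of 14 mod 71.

10

Since 14 ∈ (Z/71Z)^×, its order divides φ(71) = 71 − 1 = 70 = 2 · 5 · 7.
Divisors of 70: 1, 2, 5, 7, 10, 14, 35, 70.
Evaluate successive powers at the divisors of 70:
14^1 ≡ 14
14^2 ≡ 54
14^5 ≡ 70
14^7 ≡ 17
14^10 ≡ 1
Hence ord(14) = 10.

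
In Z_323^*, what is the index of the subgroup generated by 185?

4

By Lagrange's theorem, ord_323(185) divides φ(323) = φ(17·19) = (17−1)·(19−1) = 16·18 = 288 = 2^5 · 3^2.
Divisors of 288: 1, 2, 3, 4, 6, 8, 9, 12, 16, 18, 24, 32, 36, 48, 72, 96, 144, 288.
Compute 185^d (mod 323) for the divisors d until we hit 1:
185^1 ≡ 185 (mod 323)
185^2 ≡ 310 (mod 323)
185^3 ≡ 179 (mod 323)
185^4 ≡ 169 (mod 323)
185^6 ≡ 64 (mod 323)
185^8 ≡ 137 (mod 323)
185^9 ≡ 151 (mod 323)
185^12 ≡ 220 (mod 323)
185^16 ≡ 35 (mod 323)
185^18 ≡ 191 (mod 323)
185^24 ≡ 273 (mod 323)
185^32 ≡ 256 (mod 323)
185^36 ≡ 305 (mod 323)
185^48 ≡ 239 (mod 323)
185^72 ≡ 1 (mod 323) ✓
The order of 185 is 72, so the subgroup it generates has 72 elements.
The index is φ(323) / ord(185) = 288 / 72 = 4.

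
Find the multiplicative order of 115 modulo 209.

By Lagrange's theorem, ord_209(115) divides φ(209) = φ(11·19) = (11−1)·(19−1) = 10·18 = 180 = 2^2 · 3^2 · 5.
Divisors of 180: 1, 2, 3, 4, 5, 6, 9, 10, 12, 15, 18, 20, 30, 36, 45, 60, 90, 180.
Compute 115^d (mod 209) for the divisors d until we hit 1:
115^1 ≡ 115 (mod 209)
115^2 ≡ 58 (mod 209)
115^3 ≡ 191 (mod 209)
115^4 ≡ 20 (mod 209)
115^5 ≡ 1 (mod 209) ✓
The smallest such exponent is 5, so the order of 115 is 5.

5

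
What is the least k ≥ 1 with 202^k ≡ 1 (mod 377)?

ord(202) | φ(377) = φ(13·29) = (13−1)·(29−1) = 12·28 = 336 = 2^4 · 3 · 7.
Divisors of 336: 1, 2, 3, 4, 6, 7, 8, 12, 14, 16, 21, 24, 28, 42, 48, 56, 84, 112, 168, 336.
Test each divisor d:
202^1 ≡ 202
202^2 ≡ 88
202^3 ≡ 57
202^4 ≡ 204
202^6 ≡ 233
202^7 ≡ 318
202^8 ≡ 146
202^12 ≡ 1
So ord_377(202) = 12.

12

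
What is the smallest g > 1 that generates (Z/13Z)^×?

φ(13) = 13 − 1 = 12 = 2^2 · 3.
g is a primitive root iff g^(12/q) ≢ 1 (mod 13) for each prime q ∈ {2, 3}.
g = 2: 2^6 ≡ 12; 2^4 ≡ 3 — none is 1, so 2 is a primitive root.
The smallest primitive root modulo 13 is 2.

2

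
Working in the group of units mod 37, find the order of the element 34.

9

ord(34) | φ(37) = 37 − 1 = 36 = 2^2 · 3^2.
Divisors of 36: 1, 2, 3, 4, 6, 9, 12, 18, 36.
Evaluate successive powers at the divisors of 36:
34^1 ≡ 34 (mod 37)
34^2 ≡ 9 (mod 37)
34^3 ≡ 10 (mod 37)
34^4 ≡ 7 (mod 37)
34^6 ≡ 26 (mod 37)
34^9 ≡ 1 (mod 37) ✓
The smallest such exponent is 9, so the order of 34 is 9.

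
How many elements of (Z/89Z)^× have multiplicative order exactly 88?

φ(89) = 89 − 1 = 88 = 2^3 · 11.
Since (Z/89Z)^× is cyclic of order 88, the number of elements of order d is φ(d) when d | 88 and 0 otherwise.
88 = 2^3 · 11 divides 88, and φ(88) = 40.

40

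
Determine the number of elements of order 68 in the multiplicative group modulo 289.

32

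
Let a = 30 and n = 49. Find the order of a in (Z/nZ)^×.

3

The order of 30 must divide φ(49) = φ(7^2) = 7·(7−1) = 42 = 2 · 3 · 7.
Divisors of 42: 1, 2, 3, 6, 7, 14, 21, 42.
Evaluate successive powers at the divisors of 42:
30^1 ≡ 30 (mod 49)
30^2 ≡ 18 (mod 49)
30^3 ≡ 1 (mod 49) ✓
Therefore the multiplicative order of 30 modulo 49 is 3.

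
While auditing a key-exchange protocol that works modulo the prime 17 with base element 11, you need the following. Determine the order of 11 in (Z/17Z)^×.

16

The order of 11 must divide φ(17) = 17 − 1 = 16 = 2^4.
Divisors of 16: 1, 2, 4, 8, 16.
Check 11^d mod 17 for each divisor in increasing order:
11^1 ≡ 11
11^2 ≡ 2
11^4 ≡ 4
11^8 ≡ 16
11^16 ≡ 1
The smallest such exponent is 16, so the order of 11 is 16.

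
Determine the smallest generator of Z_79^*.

3

φ(79) = 79 − 1 = 78 = 2 · 3 · 13.
Test candidates g = 2, 3, … against the prime factors q ∈ {2, 3, 13} of φ(79): g is a generator iff g^(78/q) ≢ 1 for every such q.
g = 2: 2^39 ≡ 1 — hits 1, so not a primitive root.
g = 3: 3^39 ≡ 78; 3^26 ≡ 23; 3^6 ≡ 18 — none is 1, so 3 is a primitive root.
So 3 is the smallest generator of (Z/79Z)^×.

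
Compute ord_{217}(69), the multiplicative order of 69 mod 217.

By Lagrange's theorem, ord_217(69) divides φ(217) = φ(7·31) = (7−1)·(31−1) = 6·30 = 180 = 2^2 · 3^2 · 5.
Divisors of 180: 1, 2, 3, 4, 5, 6, 9, 10, 12, 15, 18, 20, 30, 36, 45, 60, 90, 180.
Check 69^d mod 217 for each divisor in increasing order:
69^1 ≡ 69 (mod 217)
69^2 ≡ 204 (mod 217)
69^3 ≡ 188 (mod 217)
69^4 ≡ 169 (mod 217)
69^5 ≡ 160 (mod 217)
69^6 ≡ 190 (mod 217)
69^9 ≡ 132 (mod 217)
69^10 ≡ 211 (mod 217)
69^12 ≡ 78 (mod 217)
69^15 ≡ 125 (mod 217)
69^18 ≡ 64 (mod 217)
69^20 ≡ 36 (mod 217)
69^30 ≡ 1 (mod 217) ✓
So ord_217(69) = 30.

30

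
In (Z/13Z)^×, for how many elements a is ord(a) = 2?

1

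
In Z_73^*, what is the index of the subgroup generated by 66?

3

The order of 66 must divide φ(73) = 73 − 1 = 72 = 2^3 · 3^2.
Divisors of 72: 1, 2, 3, 4, 6, 8, 9, 12, 18, 24, 36, 72.
Check 66^d mod 73 for each divisor in increasing order:
66^1 ≡ 66 (mod 73)
66^2 ≡ 49 (mod 73)
66^3 ≡ 22 (mod 73)
66^4 ≡ 65 (mod 73)
66^6 ≡ 46 (mod 73)
66^8 ≡ 64 (mod 73)
66^9 ≡ 63 (mod 73)
66^12 ≡ 72 (mod 73)
66^18 ≡ 27 (mod 73)
66^24 ≡ 1 (mod 73) ✓
The order of 66 is 24, so the subgroup it generates has 24 elements.
The index is φ(73) / ord(66) = 72 / 24 = 3.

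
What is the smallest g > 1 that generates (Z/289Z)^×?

3

φ(289) = φ(17^2) = 17·(17−1) = 272 = 2^4 · 17.
Test candidates g = 2, 3, … against the prime factors q ∈ {2, 17} of φ(289): g is a generator iff g^(272/q) ≢ 1 for every such q.
g = 2: 2^136 ≡ 1 — hits 1, so not a primitive root.
g = 3: 3^136 ≡ 288; 3^16 ≡ 171 — none is 1, so 3 is a primitive root.
So 3 is the smallest generator of (Z/289Z)^×.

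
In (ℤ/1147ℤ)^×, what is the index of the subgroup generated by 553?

30

By Lagrange's theorem, ord_1147(553) divides φ(1147) = φ(31·37) = (31−1)·(37−1) = 30·36 = 1080 = 2^3 · 3^3 · 5.
Divisors of 1080: 1, 2, 3, 4, 5, 6, 8, 9, 10, 12, 15, 18, 20, 24, 27, 30, 36, 40, 45, 54, 60, 72, 90, 108, 120, 135, 180, 216, 270, 360, 540, 1080.
Check 553^d mod 1147 for each divisor in increasing order:
553^1 ≡ 553 (mod 1147)
553^2 ≡ 707 (mod 1147)
553^3 ≡ 991 (mod 1147)
553^4 ≡ 904 (mod 1147)
553^5 ≡ 967 (mod 1147)
553^6 ≡ 249 (mod 1147)
553^8 ≡ 552 (mod 1147)
553^9 ≡ 154 (mod 1147)
553^10 ≡ 284 (mod 1147)
553^12 ≡ 63 (mod 1147)
553^15 ≡ 495 (mod 1147)
553^18 ≡ 776 (mod 1147)
553^20 ≡ 366 (mod 1147)
553^24 ≡ 528 (mod 1147)
553^27 ≡ 216 (mod 1147)
553^30 ≡ 714 (mod 1147)
553^36 ≡ 1 (mod 1147) ✓
The order of 553 is 36, so the subgroup it generates has 36 elements.
[(Z/1147Z)^× : ⟨553⟩] = 1080/36 = 30.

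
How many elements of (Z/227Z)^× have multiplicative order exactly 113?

φ(227) = 227 − 1 = 226 = 2 · 113.
(Z/227Z)^× is cyclic (|G| = 226); a cyclic group of order m has exactly φ(d) elements of each order d | m, and none otherwise.
113 | 226, and φ(113) = 113 − 1 = 112.

112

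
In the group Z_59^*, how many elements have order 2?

φ(59) = 59 − 1 = 58 = 2 · 29.
Since (Z/59Z)^× is cyclic of order 58, the number of elements of order d is φ(d) when d | 58 and 0 otherwise.
2 | 58, and φ(2) = 2 − 1 = 1.

1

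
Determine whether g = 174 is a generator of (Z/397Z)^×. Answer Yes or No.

Yes

φ(397) = 397 − 1 = 396 = 2^2 · 3^2 · 11.
An element g generates (Z/397Z)^× iff g^(396/q) ≢ 1 (mod 397) for each prime q ∈ {2, 3, 11}.
174^198 ≡ 396 (mod 397)  [q = 2: ≢ 1 ✓]
174^132 ≡ 362 (mod 397)  [q = 3: ≢ 1 ✓]
174^36 ≡ 393 (mod 397)  [q = 11: ≢ 1 ✓]
Every test exponent gives a nontrivial residue, hence 174 generates the full group.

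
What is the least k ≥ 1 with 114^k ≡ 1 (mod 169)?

The order of 114 must divide φ(169) = φ(13^2) = 13·(13−1) = 156 = 2^2 · 3 · 13.
Divisors of 156: 1, 2, 3, 4, 6, 12, 13, 26, 39, 52, 78, 156.
Test each divisor d:
114^1 ≡ 114 (mod 169)
114^2 ≡ 152 (mod 169)
114^3 ≡ 90 (mod 169)
114^4 ≡ 120 (mod 169)
114^6 ≡ 157 (mod 169)
114^12 ≡ 144 (mod 169)
114^13 ≡ 23 (mod 169)
114^26 ≡ 22 (mod 169)
114^39 ≡ 168 (mod 169)
114^52 ≡ 146 (mod 169)
114^78 ≡ 1 (mod 169) ✓
So ord_169(114) = 78.

78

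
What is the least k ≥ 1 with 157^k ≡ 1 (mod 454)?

The order of 157 must divide φ(454) = φ(2)·φ(227) = 1·226 = 226 = 2 · 113.
Divisors of 226: 1, 2, 113, 226.
Evaluate successive powers at the divisors of 226:
157^1 ≡ 157
157^2 ≡ 133
157^113 ≡ 453
157^226 ≡ 1
Therefore the multiplicative order of 157 modulo 454 is 226.

226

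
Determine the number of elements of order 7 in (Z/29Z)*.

6

φ(29) = 29 − 1 = 28 = 2^2 · 7.
(Z/29Z)^× is cyclic (|G| = 28); a cyclic group of order m has exactly φ(d) elements of each order d | m, and none otherwise.
7 | 28, and φ(7) = 7 − 1 = 6.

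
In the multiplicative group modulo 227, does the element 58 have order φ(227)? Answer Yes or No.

φ(227) = 227 − 1 = 226 = 2 · 113.
An element g generates (Z/227Z)^× iff g^(226/q) ≢ 1 (mod 227) for each prime q ∈ {2, 113}.
58^113 ≡ 226 (mod 227)  [q = 2: ≢ 1 ✓]
58^2 ≡ 186 (mod 227)  [q = 113: ≢ 1 ✓]
None equal 1, so ord_227(58) = 226: 58 is a primitive root.

Yes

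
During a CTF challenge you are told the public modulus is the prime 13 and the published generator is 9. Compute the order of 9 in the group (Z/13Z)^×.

By Lagrange's theorem, ord_13(9) divides φ(13) = 13 − 1 = 12 = 2^2 · 3.
Divisors of 12: 1, 2, 3, 4, 6, 12.
Evaluate successive powers at the divisors of 12:
9^1 ≡ 9 (mod 13)
9^2 ≡ 3 (mod 13)
9^3 ≡ 1 (mod 13) ✓
The smallest such exponent is 3, so the order of 9 is 3.

3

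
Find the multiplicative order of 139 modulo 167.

166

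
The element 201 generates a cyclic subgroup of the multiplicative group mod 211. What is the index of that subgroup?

14

ord(201) | φ(211) = 211 − 1 = 210 = 2 · 3 · 5 · 7.
Divisors of 210: 1, 2, 3, 5, 6, 7, 10, 14, 15, 21, 30, 35, 42, 70, 105, 210.
Test each divisor d:
201^1 ≡ 201
201^2 ≡ 100
201^3 ≡ 55
201^5 ≡ 14
201^6 ≡ 71
201^7 ≡ 134
201^10 ≡ 196
201^14 ≡ 21
201^15 ≡ 1
Thus |⟨201⟩| = ord(201) = 15.
[(Z/211Z)^× : ⟨201⟩] = 210/15 = 14.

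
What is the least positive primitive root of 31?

φ(31) = 31 − 1 = 30 = 2 · 3 · 5.
Test candidates g = 2, 3, … against the prime factors q ∈ {2, 3, 5} of φ(31): g is a generator iff g^(30/q) ≢ 1 for every such q.
g = 2: 2^15 ≡ 1 — hits 1, so not a primitive root.
g = 3: 3^15 ≡ 30; 3^10 ≡ 25; 3^6 ≡ 16 — none is 1, so 3 is a primitive root.
So 3 is the smallest generator of (Z/31Z)^×.

3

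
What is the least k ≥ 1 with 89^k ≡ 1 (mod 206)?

34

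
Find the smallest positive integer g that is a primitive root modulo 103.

5

φ(103) = 103 − 1 = 102 = 2 · 3 · 17.
g is a primitive root iff g^(102/q) ≢ 1 (mod 103) for each prime q ∈ {2, 3, 17}.
g = 2: 2^51 ≡ 1 — hits 1, so not a primitive root.
g = 3: 3^51 ≡ 102; 3^34 ≡ 1 — hits 1, so not a primitive root.
g = 4: 4^51 ≡ 1 — hits 1, so not a primitive root.
g = 5: 5^51 ≡ 102; 5^34 ≡ 56; 5^6 ≡ 72 — none is 1, so 5 is a primitive root.
Hence the least primitive root of 103 is 5.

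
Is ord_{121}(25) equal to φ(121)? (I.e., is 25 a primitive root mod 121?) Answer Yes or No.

φ(121) = φ(11^2) = 11·(11−1) = 110 = 2 · 5 · 11.
It suffices to check that the order of 25 is not a proper divisor of 110: compute 25^(110/q) for q ∈ {2, 5, 11}.
25^55 ≡ 1 (mod 121)  [q = 2: ≡ 1 ✗]
25^22 ≡ 9 (mod 121)  [q = 5: ≢ 1 ✓]
25^10 ≡ 34 (mod 121)  [q = 11: ≢ 1 ✓]
The check at q = 2 fails, so 25 generates a proper subgroup.

No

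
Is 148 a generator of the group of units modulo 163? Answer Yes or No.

Yes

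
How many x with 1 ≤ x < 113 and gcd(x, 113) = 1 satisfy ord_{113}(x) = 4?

2

φ(113) = 113 − 1 = 112 = 2^4 · 7.
(Z/113Z)^× is cyclic (|G| = 112); a cyclic group of order m has exactly φ(d) elements of each order d | m, and none otherwise.
4 = 2^2 divides 112, and φ(4) = 2.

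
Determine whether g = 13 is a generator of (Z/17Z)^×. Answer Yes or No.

No

φ(17) = 17 − 1 = 16 = 2^4.
Test 13^(16/q) mod 17 for each prime factor q of 16:
13^8 ≡ 1 (mod 17)  [q = 2: ≡ 1 ✗]
The check at q = 2 fails, so 13 generates a proper subgroup.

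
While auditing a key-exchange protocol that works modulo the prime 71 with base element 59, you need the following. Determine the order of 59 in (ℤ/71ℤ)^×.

70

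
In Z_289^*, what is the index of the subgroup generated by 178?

2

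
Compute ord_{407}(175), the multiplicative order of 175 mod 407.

6

By Lagrange's theorem, ord_407(175) divides φ(407) = φ(11·37) = (11−1)·(37−1) = 10·36 = 360 = 2^3 · 3^2 · 5.
Divisors of 360: 1, 2, 3, 4, 5, 6, 8, 9, 10, 12, 15, 18, 20, 24, 30, 36, 40, 45, 60, 72, 90, 120, 180, 360.
Evaluate successive powers at the divisors of 360:
175^1 ≡ 175 (mod 407)
175^2 ≡ 100 (mod 407)
175^3 ≡ 406 (mod 407)
175^4 ≡ 232 (mod 407)
175^5 ≡ 307 (mod 407)
175^6 ≡ 1 (mod 407) ✓
Therefore the multiplicative order of 175 modulo 407 is 6.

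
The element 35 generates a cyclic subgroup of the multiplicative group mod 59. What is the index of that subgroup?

2

ord(35) | φ(59) = 59 − 1 = 58 = 2 · 29.
Divisors of 58: 1, 2, 29, 58.
Evaluate successive powers at the divisors of 58:
35^1 ≡ 35 (mod 59)
35^2 ≡ 45 (mod 59)
35^29 ≡ 1 (mod 59) ✓
Thus |⟨35⟩| = ord(35) = 29.
Index = |(Z/59Z)^×| / |⟨35⟩| = 58 / 29 = 2.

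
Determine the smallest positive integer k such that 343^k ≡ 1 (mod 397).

By Lagrange's theorem, ord_397(343) divides φ(397) = 397 − 1 = 396 = 2^2 · 3^2 · 11.
Divisors of 396: 1, 2, 3, 4, 6, 9, 11, 12, 18, 22, 33, 36, 44, 66, 99, 132, 198, 396.
Test each divisor d:
343^1 ≡ 343 (mod 397)
343^2 ≡ 137 (mod 397)
343^3 ≡ 145 (mod 397)
343^4 ≡ 110 (mod 397)
343^6 ≡ 381 (mod 397)
343^9 ≡ 62 (mod 397)
343^11 ≡ 157 (mod 397)
343^12 ≡ 256 (mod 397)
343^18 ≡ 271 (mod 397)
343^22 ≡ 35 (mod 397)
343^33 ≡ 334 (mod 397)
343^36 ≡ 393 (mod 397)
343^44 ≡ 34 (mod 397)
343^66 ≡ 396 (mod 397)
343^99 ≡ 63 (mod 397)
343^132 ≡ 1 (mod 397) ✓
Hence ord(343) = 132.

132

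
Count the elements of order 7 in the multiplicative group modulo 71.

6

φ(71) = 71 − 1 = 70 = 2 · 5 · 7.
In a cyclic group of order 70, there are φ(d) elements of order d for each divisor d of 70, and zero for non-divisors.
7 | 70, and φ(7) = 7 − 1 = 6.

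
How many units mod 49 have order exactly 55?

0

φ(49) = φ(7^2) = 7·(7−1) = 42 = 2 · 3 · 7.
Since (Z/49Z)^× is cyclic of order 42, the number of elements of order d is φ(d) when d | 42 and 0 otherwise.
55 does not divide 42, so no element of (Z/49Z)^× has order 55.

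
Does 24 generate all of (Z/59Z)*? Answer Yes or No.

Yes

φ(59) = 59 − 1 = 58 = 2 · 29.
It suffices to check that the order of 24 is not a proper divisor of 58: compute 24^(58/q) for q ∈ {2, 29}.
24^29 ≡ 58 (mod 59)  [q = 2: ≢ 1 ✓]
24^2 ≡ 45 (mod 59)  [q = 29: ≢ 1 ✓]
Every test exponent gives a nontrivial residue, hence 24 generates the full group.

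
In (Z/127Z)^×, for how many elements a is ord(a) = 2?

1

φ(127) = 127 − 1 = 126 = 2 · 3^2 · 7.
Since (Z/127Z)^× is cyclic of order 126, the number of elements of order d is φ(d) when d | 126 and 0 otherwise.
2 | 126, and φ(2) = 2 − 1 = 1.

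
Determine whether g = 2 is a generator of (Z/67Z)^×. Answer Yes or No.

Yes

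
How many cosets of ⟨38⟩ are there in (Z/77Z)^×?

2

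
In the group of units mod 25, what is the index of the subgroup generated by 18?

5

By Lagrange's theorem, ord_25(18) divides φ(25) = φ(5^2) = 5·(5−1) = 20 = 2^2 · 5.
Divisors of 20: 1, 2, 4, 5, 10, 20.
Check 18^d mod 25 for each divisor in increasing order:
18^1 ≡ 18
18^2 ≡ 24
18^4 ≡ 1
So ord_25(18) = 4, hence |⟨18⟩| = 4.
The index is φ(25) / ord(18) = 20 / 4 = 5.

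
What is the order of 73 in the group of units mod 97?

By Lagrange's theorem, ord_97(73) divides φ(97) = 97 − 1 = 96 = 2^5 · 3.
Divisors of 96: 1, 2, 3, 4, 6, 8, 12, 16, 24, 32, 48, 96.
Compute 73^d (mod 97) for the divisors d until we hit 1:
73^1 ≡ 73 (mod 97)
73^2 ≡ 91 (mod 97)
73^3 ≡ 47 (mod 97)
73^4 ≡ 36 (mod 97)
73^6 ≡ 75 (mod 97)
73^8 ≡ 35 (mod 97)
73^12 ≡ 96 (mod 97)
73^16 ≡ 61 (mod 97)
73^24 ≡ 1 (mod 97) ✓
So ord_97(73) = 24.

24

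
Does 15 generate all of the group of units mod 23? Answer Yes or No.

φ(23) = 23 − 1 = 22 = 2 · 11.
15 is a primitive root mod 23 iff 15^(φ(23)/q) ≢ 1 for every prime q | φ(23), i.e. q ∈ {2, 11}.
15^11 ≡ 22 (mod 23)  [q = 2: ≢ 1 ✓]
15^2 ≡ 18 (mod 23)  [q = 11: ≢ 1 ✓]
All checks pass, so 15 has order 22 and is a primitive root modulo 23.

Yes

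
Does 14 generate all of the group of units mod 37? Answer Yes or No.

No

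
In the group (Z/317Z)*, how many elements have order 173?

φ(317) = 317 − 1 = 316 = 2^2 · 79.
In a cyclic group of order 316, there are φ(d) elements of order d for each divisor d of 316, and zero for non-divisors.
Here 316 is not a multiple of 173, so there are no elements of order 173.

0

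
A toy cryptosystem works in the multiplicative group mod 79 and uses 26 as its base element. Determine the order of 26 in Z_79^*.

The order of 26 must divide φ(79) = 79 − 1 = 78 = 2 · 3 · 13.
Divisors of 78: 1, 2, 3, 6, 13, 26, 39, 78.
Compute 26^d (mod 79) for the divisors d until we hit 1:
26^1 ≡ 26
26^2 ≡ 44
26^3 ≡ 38
26^6 ≡ 22
26^13 ≡ 23
26^26 ≡ 55
26^39 ≡ 1
The smallest such exponent is 39, so the order of 26 is 39.

39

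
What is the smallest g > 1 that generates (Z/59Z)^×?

φ(59) = 59 − 1 = 58 = 2 · 29.
g is a primitive root iff g^(58/q) ≢ 1 (mod 59) for each prime q ∈ {2, 29}.
g = 2: 2^29 ≡ 58; 2^2 ≡ 4 — none is 1, so 2 is a primitive root.
The smallest primitive root modulo 59 is 2.

2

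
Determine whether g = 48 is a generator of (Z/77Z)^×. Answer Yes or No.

77 = 7 · 11 is a product of two distinct odd primes, so (Z/77Z)^× ≅ (Z/7Z)^× × (Z/11Z)^× is not cyclic.
No primitive root modulo 77 exists; in particular 48 is not one.

No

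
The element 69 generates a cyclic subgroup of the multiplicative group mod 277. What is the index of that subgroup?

12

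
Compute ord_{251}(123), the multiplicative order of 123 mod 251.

Since 123 ∈ (Z/251Z)^×, its order divides φ(251) = 251 − 1 = 250 = 2 · 5^3.
Divisors of 250: 1, 2, 5, 10, 25, 50, 125, 250.
Test each divisor d:
123^1 ≡ 123 (mod 251)
123^2 ≡ 69 (mod 251)
123^5 ≡ 20 (mod 251)
123^10 ≡ 149 (mod 251)
123^25 ≡ 1 (mod 251) ✓
The smallest such exponent is 25, so the order of 123 is 25.

25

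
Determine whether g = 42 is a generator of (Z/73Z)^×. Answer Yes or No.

φ(73) = 73 − 1 = 72 = 2^3 · 3^2.
42 is a primitive root mod 73 iff 42^(φ(73)/q) ≢ 1 for every prime q | φ(73), i.e. q ∈ {2, 3}.
42^36 ≡ 72 (mod 73)  [q = 2: ≢ 1 ✓]
42^24 ≡ 64 (mod 73)  [q = 3: ≢ 1 ✓]
All checks pass, so 42 has order 72 and is a primitive root modulo 73.

Yes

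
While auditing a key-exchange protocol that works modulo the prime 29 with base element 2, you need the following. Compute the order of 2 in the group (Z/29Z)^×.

28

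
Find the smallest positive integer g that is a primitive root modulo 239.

φ(239) = 239 − 1 = 238 = 2 · 7 · 17.
Test candidates g = 2, 3, … against the prime factors q ∈ {2, 7, 17} of φ(239): g is a generator iff g^(238/q) ≢ 1 for every such q.
g = 2: 2^119 ≡ 1 — hits 1, so not a primitive root.
g = 3: 3^119 ≡ 1 — hits 1, so not a primitive root.
g = 4: 4^119 ≡ 1 — hits 1, so not a primitive root.
g = 5: 5^119 ≡ 1 — hits 1, so not a primitive root.
g = 6: 6^119 ≡ 1 — hits 1, so not a primitive root.
g = 7: 7^119 ≡ 238; 7^34 ≡ 24; 7^14 ≡ 211 — none is 1, so 7 is a primitive root.
Hence the least primitive root of 239 is 7.

7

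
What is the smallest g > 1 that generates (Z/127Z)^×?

3

φ(127) = 127 − 1 = 126 = 2 · 3^2 · 7.
g is a primitive root iff g^(126/q) ≢ 1 (mod 127) for each prime q ∈ {2, 3, 7}.
g = 2: 2^63 ≡ 1 — hits 1, so not a primitive root.
g = 3: 3^63 ≡ 126; 3^42 ≡ 107; 3^18 ≡ 4 — none is 1, so 3 is a primitive root.
Hence the least primitive root of 127 is 3.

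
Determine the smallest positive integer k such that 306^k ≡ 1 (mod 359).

Since 306 ∈ (Z/359Z)^×, its order divides φ(359) = 359 − 1 = 358 = 2 · 179.
Divisors of 358: 1, 2, 179, 358.
Evaluate successive powers at the divisors of 358:
306^1 ≡ 306 (mod 359)
306^2 ≡ 296 (mod 359)
306^179 ≡ 1 (mod 359) ✓
The smallest such exponent is 179, so the order of 306 is 179.

179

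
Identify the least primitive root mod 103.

5

φ(103) = 103 − 1 = 102 = 2 · 3 · 17.
g is a primitive root iff g^(102/q) ≢ 1 (mod 103) for each prime q ∈ {2, 3, 17}.
g = 2: 2^51 ≡ 1 — hits 1, so not a primitive root.
g = 3: 3^51 ≡ 102; 3^34 ≡ 1 — hits 1, so not a primitive root.
g = 4: 4^51 ≡ 1 — hits 1, so not a primitive root.
g = 5: 5^51 ≡ 102; 5^34 ≡ 56; 5^6 ≡ 72 — none is 1, so 5 is a primitive root.
The smallest primitive root modulo 103 is 5.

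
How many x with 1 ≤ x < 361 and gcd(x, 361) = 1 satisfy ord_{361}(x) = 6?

2

φ(361) = φ(19^2) = 19·(19−1) = 342 = 2 · 3^2 · 19.
In a cyclic group of order 342, there are φ(d) elements of order d for each divisor d of 342, and zero for non-divisors.
6 = 2 · 3 divides 342, and φ(6) = 2.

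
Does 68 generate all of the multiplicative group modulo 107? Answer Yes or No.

Yes

φ(107) = 107 − 1 = 106 = 2 · 53.
It suffices to check that the order of 68 is not a proper divisor of 106: compute 68^(106/q) for q ∈ {2, 53}.
68^53 ≡ 106 (mod 107)  [q = 2: ≢ 1 ✓]
68^2 ≡ 23 (mod 107)  [q = 53: ≢ 1 ✓]
None equal 1, so ord_107(68) = 106: 68 is a primitive root.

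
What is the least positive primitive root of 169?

φ(169) = φ(13^2) = 13·(13−1) = 156 = 2^2 · 3 · 13.
g is a primitive root iff g^(156/q) ≢ 1 (mod 169) for each prime q ∈ {2, 3, 13}.
g = 2: 2^78 ≡ 168; 2^52 ≡ 146; 2^12 ≡ 40 — none is 1, so 2 is a primitive root.
The smallest primitive root modulo 169 is 2.

2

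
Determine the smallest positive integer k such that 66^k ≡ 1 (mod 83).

82

By Lagrange's theorem, ord_83(66) divides φ(83) = 83 − 1 = 82 = 2 · 41.
Divisors of 82: 1, 2, 41, 82.
Test each divisor d:
66^1 ≡ 66 (mod 83)
66^2 ≡ 40 (mod 83)
66^41 ≡ 82 (mod 83)
66^82 ≡ 1 (mod 83) ✓
So ord_83(66) = 82.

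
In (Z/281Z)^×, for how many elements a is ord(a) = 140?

48

φ(281) = 281 − 1 = 280 = 2^3 · 5 · 7.
Since (Z/281Z)^× is cyclic of order 280, the number of elements of order d is φ(d) when d | 280 and 0 otherwise.
140 = 2^2 · 5 · 7 divides 280, and φ(140) = 48.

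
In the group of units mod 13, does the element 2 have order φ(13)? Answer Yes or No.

φ(13) = 13 − 1 = 12 = 2^2 · 3.
It suffices to check that the order of 2 is not a proper divisor of 12: compute 2^(12/q) for q ∈ {2, 3}.
2^6 ≡ 12 (mod 13)  [q = 2: ≢ 1 ✓]
2^4 ≡ 3 (mod 13)  [q = 3: ≢ 1 ✓]
Every test exponent gives a nontrivial residue, hence 2 generates the full group.

Yes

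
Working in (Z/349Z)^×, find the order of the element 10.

116

The order of 10 must divide φ(349) = 349 − 1 = 348 = 2^2 · 3 · 29.
Divisors of 348: 1, 2, 3, 4, 6, 12, 29, 58, 87, 116, 174, 348.
Evaluate successive powers at the divisors of 348:
10^1 ≡ 10
10^2 ≡ 100
10^3 ≡ 302
10^4 ≡ 228
10^6 ≡ 115
10^12 ≡ 312
10^29 ≡ 213
10^58 ≡ 348
10^87 ≡ 136
10^116 ≡ 1
Hence ord(10) = 116.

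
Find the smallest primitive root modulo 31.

3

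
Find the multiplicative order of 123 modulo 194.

The order of 123 must divide φ(194) = φ(2)·φ(97) = 1·96 = 96 = 2^5 · 3.
Divisors of 96: 1, 2, 3, 4, 6, 8, 12, 16, 24, 32, 48, 96.
Compute 123^d (mod 194) for the divisors d until we hit 1:
123^1 ≡ 123 (mod 194)
123^2 ≡ 191 (mod 194)
123^3 ≡ 19 (mod 194)
123^4 ≡ 9 (mod 194)
123^6 ≡ 167 (mod 194)
123^8 ≡ 81 (mod 194)
123^12 ≡ 147 (mod 194)
123^16 ≡ 159 (mod 194)
123^24 ≡ 75 (mod 194)
123^32 ≡ 61 (mod 194)
123^48 ≡ 193 (mod 194)
123^96 ≡ 1 (mod 194) ✓
So ord_194(123) = 96.

96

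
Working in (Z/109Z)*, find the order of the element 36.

54

ord(36) | φ(109) = 109 − 1 = 108 = 2^2 · 3^3.
Divisors of 108: 1, 2, 3, 4, 6, 9, 12, 18, 27, 36, 54, 108.
Check 36^d mod 109 for each divisor in increasing order:
36^1 ≡ 36 (mod 109)
36^2 ≡ 97 (mod 109)
36^3 ≡ 4 (mod 109)
36^4 ≡ 35 (mod 109)
36^6 ≡ 16 (mod 109)
36^9 ≡ 64 (mod 109)
36^12 ≡ 38 (mod 109)
36^18 ≡ 63 (mod 109)
36^27 ≡ 108 (mod 109)
36^36 ≡ 45 (mod 109)
36^54 ≡ 1 (mod 109) ✓
The smallest such exponent is 54, so the order of 36 is 54.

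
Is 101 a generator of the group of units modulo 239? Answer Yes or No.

φ(239) = 239 − 1 = 238 = 2 · 7 · 17.
An element g generates (Z/239Z)^× iff g^(238/q) ≢ 1 (mod 239) for each prime q ∈ {2, 7, 17}.
101^119 ≡ 1 (mod 239)  [q = 2: ≡ 1 ✗]
101^34 ≡ 1 (mod 239)  [q = 7: ≡ 1 ✗]
101^14 ≡ 128 (mod 239)  [q = 17: ≢ 1 ✓]
101^119 ≡ 1 shows ord(101) | 119, strictly less than φ(239); not a primitive root.

No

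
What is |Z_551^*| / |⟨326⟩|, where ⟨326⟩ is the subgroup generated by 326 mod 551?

Since 326 ∈ (Z/551Z)^×, its order divides φ(551) = φ(19·29) = (19−1)·(29−1) = 18·28 = 504 = 2^3 · 3^2 · 7.
Divisors of 504: 1, 2, 3, 4, 6, 7, 8, 9, 12, 14, 18, 21, 24, 28, 36, 42, 56, 63, 72, 84, 126, 168, 252, 504.
Check 326^d mod 551 for each divisor in increasing order:
326^1 ≡ 326 (mod 551)
326^2 ≡ 484 (mod 551)
326^3 ≡ 198 (mod 551)
326^4 ≡ 81 (mod 551)
326^6 ≡ 83 (mod 551)
326^7 ≡ 59 (mod 551)
326^8 ≡ 500 (mod 551)
326^9 ≡ 455 (mod 551)
326^12 ≡ 277 (mod 551)
326^14 ≡ 175 (mod 551)
326^18 ≡ 400 (mod 551)
326^21 ≡ 407 (mod 551)
326^24 ≡ 140 (mod 551)
326^28 ≡ 320 (mod 551)
326^36 ≡ 210 (mod 551)
326^42 ≡ 349 (mod 551)
326^56 ≡ 465 (mod 551)
326^63 ≡ 436 (mod 551)
326^72 ≡ 20 (mod 551)
326^84 ≡ 30 (mod 551)
326^126 ≡ 1 (mod 551) ✓
So ord_551(326) = 126, hence |⟨326⟩| = 126.
The index is φ(551) / ord(326) = 504 / 126 = 4.

4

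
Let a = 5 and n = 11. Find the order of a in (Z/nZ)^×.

By Lagrange's theorem, ord_11(5) divides φ(11) = 11 − 1 = 10 = 2 · 5.
Divisors of 10: 1, 2, 5, 10.
Test each divisor d:
5^1 ≡ 5 (mod 11)
5^2 ≡ 3 (mod 11)
5^5 ≡ 1 (mod 11) ✓
Therefore the multiplicative order of 5 modulo 11 is 5.

5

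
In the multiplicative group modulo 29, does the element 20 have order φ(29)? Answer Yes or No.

φ(29) = 29 − 1 = 28 = 2^2 · 7.
Test 20^(28/q) mod 29 for each prime factor q of 28:
20^14 ≡ 1 (mod 29)  [q = 2: ≡ 1 ✗]
20^4 ≡ 7 (mod 29)  [q = 7: ≢ 1 ✓]
The check at q = 2 fails, so 20 generates a proper subgroup.

No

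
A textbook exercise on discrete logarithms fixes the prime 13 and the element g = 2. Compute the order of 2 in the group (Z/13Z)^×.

12

The order of 2 must divide φ(13) = 13 − 1 = 12 = 2^2 · 3.
Divisors of 12: 1, 2, 3, 4, 6, 12.
Evaluate successive powers at the divisors of 12:
2^1 ≡ 2 (mod 13)
2^2 ≡ 4 (mod 13)
2^3 ≡ 8 (mod 13)
2^4 ≡ 3 (mod 13)
2^6 ≡ 12 (mod 13)
2^12 ≡ 1 (mod 13) ✓
Hence ord(2) = 12.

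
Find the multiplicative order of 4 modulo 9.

3

By Lagrange's theorem, ord_9(4) divides φ(9) = φ(3^2) = 3·(3−1) = 6 = 2 · 3.
Divisors of 6: 1, 2, 3, 6.
Evaluate successive powers at the divisors of 6:
4^1 ≡ 4
4^2 ≡ 7
4^3 ≡ 1
Hence ord(4) = 3.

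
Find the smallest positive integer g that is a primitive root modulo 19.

2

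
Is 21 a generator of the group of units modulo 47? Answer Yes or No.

φ(47) = 47 − 1 = 46 = 2 · 23.
Test 21^(46/q) mod 47 for each prime factor q of 46:
21^23 ≡ 1 (mod 47)  [q = 2: ≡ 1 ✗]
21^2 ≡ 18 (mod 47)  [q = 23: ≢ 1 ✓]
The check at q = 2 fails, so 21 generates a proper subgroup.

No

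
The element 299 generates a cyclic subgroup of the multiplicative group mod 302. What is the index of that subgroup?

By Lagrange's theorem, ord_302(299) divides φ(302) = φ(2)·φ(151) = 1·150 = 150 = 2 · 3 · 5^2.
Divisors of 150: 1, 2, 3, 5, 6, 10, 15, 25, 30, 50, 75, 150.
Check 299^d mod 302 for each divisor in increasing order:
299^1 ≡ 299 (mod 302)
299^2 ≡ 9 (mod 302)
299^3 ≡ 275 (mod 302)
299^5 ≡ 59 (mod 302)
299^6 ≡ 125 (mod 302)
299^10 ≡ 159 (mod 302)
299^15 ≡ 19 (mod 302)
299^25 ≡ 1 (mod 302) ✓
Thus |⟨299⟩| = ord(299) = 25.
[(Z/302Z)^× : ⟨299⟩] = 150/25 = 6.

6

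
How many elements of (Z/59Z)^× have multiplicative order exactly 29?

φ(59) = 59 − 1 = 58 = 2 · 29.
Since (Z/59Z)^× is cyclic of order 58, the number of elements of order d is φ(d) when d | 58 and 0 otherwise.
29 | 58, and φ(29) = 29 − 1 = 28.

28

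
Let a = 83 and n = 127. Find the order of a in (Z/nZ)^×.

126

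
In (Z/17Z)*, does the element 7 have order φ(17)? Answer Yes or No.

Yes

φ(17) = 17 − 1 = 16 = 2^4.
Test 7^(16/q) mod 17 for each prime factor q of 16:
7^8 ≡ 16 (mod 17)  [q = 2: ≢ 1 ✓]
None equal 1, so ord_17(7) = 16: 7 is a primitive root.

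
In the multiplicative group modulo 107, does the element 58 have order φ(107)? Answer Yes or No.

φ(107) = 107 − 1 = 106 = 2 · 53.
It suffices to check that the order of 58 is not a proper divisor of 106: compute 58^(106/q) for q ∈ {2, 53}.
58^53 ≡ 106 (mod 107)  [q = 2: ≢ 1 ✓]
58^2 ≡ 47 (mod 107)  [q = 53: ≢ 1 ✓]
None equal 1, so ord_107(58) = 106: 58 is a primitive root.

Yes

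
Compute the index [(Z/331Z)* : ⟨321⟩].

By Lagrange's theorem, ord_331(321) divides φ(331) = 331 − 1 = 330 = 2 · 3 · 5 · 11.
Divisors of 330: 1, 2, 3, 5, 6, 10, 11, 15, 22, 30, 33, 55, 66, 110, 165, 330.
Compute 321^d (mod 331) for the divisors d until we hit 1:
321^1 ≡ 321
321^2 ≡ 100
321^3 ≡ 324
321^5 ≡ 293
321^6 ≡ 49
321^10 ≡ 120
321^11 ≡ 124
321^15 ≡ 74
321^22 ≡ 150
321^30 ≡ 180
321^33 ≡ 64
321^55 ≡ 1
So ord_331(321) = 55, hence |⟨321⟩| = 55.
The index is φ(331) / ord(321) = 330 / 55 = 6.

6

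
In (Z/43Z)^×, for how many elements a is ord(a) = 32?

0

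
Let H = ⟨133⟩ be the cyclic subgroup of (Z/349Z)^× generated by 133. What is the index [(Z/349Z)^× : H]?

3

By Lagrange's theorem, ord_349(133) divides φ(349) = 349 − 1 = 348 = 2^2 · 3 · 29.
Divisors of 348: 1, 2, 3, 4, 6, 12, 29, 58, 87, 116, 174, 348.
Evaluate successive powers at the divisors of 348:
133^1 ≡ 133 (mod 349)
133^2 ≡ 239 (mod 349)
133^3 ≡ 28 (mod 349)
133^4 ≡ 234 (mod 349)
133^6 ≡ 86 (mod 349)
133^12 ≡ 67 (mod 349)
133^29 ≡ 213 (mod 349)
133^58 ≡ 348 (mod 349)
133^87 ≡ 136 (mod 349)
133^116 ≡ 1 (mod 349) ✓
Thus |⟨133⟩| = ord(133) = 116.
The index is φ(349) / ord(133) = 348 / 116 = 3.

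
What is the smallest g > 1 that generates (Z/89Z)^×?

φ(89) = 89 − 1 = 88 = 2^3 · 11.
g is a primitive root iff g^(88/q) ≢ 1 (mod 89) for each prime q ∈ {2, 11}.
g = 2: 2^44 ≡ 1 — hits 1, so not a primitive root.
g = 3: 3^44 ≡ 88; 3^8 ≡ 64 — none is 1, so 3 is a primitive root.
Hence the least primitive root of 89 is 3.

3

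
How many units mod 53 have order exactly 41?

φ(53) = 53 − 1 = 52 = 2^2 · 13.
(Z/53Z)^× is cyclic (|G| = 52); a cyclic group of order m has exactly φ(d) elements of each order d | m, and none otherwise.
41 does not divide 52, so no element of (Z/53Z)^× has order 41.

0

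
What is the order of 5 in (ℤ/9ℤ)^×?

6

The order of 5 must divide φ(9) = φ(3^2) = 3·(3−1) = 6 = 2 · 3.
Divisors of 6: 1, 2, 3, 6.
Evaluate successive powers at the divisors of 6:
5^1 ≡ 5 (mod 9)
5^2 ≡ 7 (mod 9)
5^3 ≡ 8 (mod 9)
5^6 ≡ 1 (mod 9) ✓
Hence ord(5) = 6.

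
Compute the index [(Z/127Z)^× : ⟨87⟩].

The order of 87 must divide φ(127) = 127 − 1 = 126 = 2 · 3^2 · 7.
Divisors of 126: 1, 2, 3, 6, 7, 9, 14, 18, 21, 42, 63, 126.
Evaluate successive powers at the divisors of 126:
87^1 ≡ 87
87^2 ≡ 76
87^3 ≡ 8
87^6 ≡ 64
87^7 ≡ 107
87^9 ≡ 4
87^14 ≡ 19
87^18 ≡ 16
87^21 ≡ 1
Thus |⟨87⟩| = ord(87) = 21.
The index is φ(127) / ord(87) = 126 / 21 = 6.

6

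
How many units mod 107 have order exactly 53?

52

φ(107) = 107 − 1 = 106 = 2 · 53.
(Z/107Z)^× is cyclic (|G| = 106); a cyclic group of order m has exactly φ(d) elements of each order d | m, and none otherwise.
53 | 106, and φ(53) = 53 − 1 = 52.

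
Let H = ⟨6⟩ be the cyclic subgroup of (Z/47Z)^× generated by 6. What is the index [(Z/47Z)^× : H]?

The order of 6 must divide φ(47) = 47 − 1 = 46 = 2 · 23.
Divisors of 46: 1, 2, 23, 46.
Evaluate successive powers at the divisors of 46:
6^1 ≡ 6 (mod 47)
6^2 ≡ 36 (mod 47)
6^23 ≡ 1 (mod 47) ✓
Thus |⟨6⟩| = ord(6) = 23.
The index is φ(47) / ord(6) = 46 / 23 = 2.

2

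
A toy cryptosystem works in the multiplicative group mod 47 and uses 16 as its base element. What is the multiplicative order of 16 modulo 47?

ord(16) | φ(47) = 47 − 1 = 46 = 2 · 23.
Divisors of 46: 1, 2, 23, 46.
Evaluate successive powers at the divisors of 46:
16^1 ≡ 16 (mod 47)
16^2 ≡ 21 (mod 47)
16^23 ≡ 1 (mod 47) ✓
The smallest such exponent is 23, so the order of 16 is 23.

23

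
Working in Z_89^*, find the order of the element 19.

88

The order of 19 must divide φ(89) = 89 − 1 = 88 = 2^3 · 11.
Divisors of 88: 1, 2, 4, 8, 11, 22, 44, 88.
Compute 19^d (mod 89) for the divisors d until we hit 1:
19^1 ≡ 19 (mod 89)
19^2 ≡ 5 (mod 89)
19^4 ≡ 25 (mod 89)
19^8 ≡ 2 (mod 89)
19^11 ≡ 12 (mod 89)
19^22 ≡ 55 (mod 89)
19^44 ≡ 88 (mod 89)
19^88 ≡ 1 (mod 89) ✓
Therefore the multiplicative order of 19 modulo 89 is 88.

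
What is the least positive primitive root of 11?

2

φ(11) = 11 − 1 = 10 = 2 · 5.
g is a primitive root iff g^(10/q) ≢ 1 (mod 11) for each prime q ∈ {2, 5}.
g = 2: 2^5 ≡ 10; 2^2 ≡ 4 — none is 1, so 2 is a primitive root.
Hence the least primitive root of 11 is 2.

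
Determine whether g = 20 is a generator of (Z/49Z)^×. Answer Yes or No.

No

φ(49) = φ(7^2) = 7·(7−1) = 42 = 2 · 3 · 7.
Test 20^(42/q) mod 49 for each prime factor q of 42:
20^21 ≡ 48 (mod 49)  [q = 2: ≢ 1 ✓]
20^14 ≡ 1 (mod 49)  [q = 3: ≡ 1 ✗]
20^6 ≡ 22 (mod 49)  [q = 7: ≢ 1 ✓]
Since 20^14 ≡ 1, the order of 20 divides 14 < 42, so 20 is not a primitive root.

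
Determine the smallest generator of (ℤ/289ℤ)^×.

φ(289) = φ(17^2) = 17·(17−1) = 272 = 2^4 · 17.
g is a primitive root iff g^(272/q) ≢ 1 (mod 289) for each prime q ∈ {2, 17}.
g = 2: 2^136 ≡ 1 — hits 1, so not a primitive root.
g = 3: 3^136 ≡ 288; 3^16 ≡ 171 — none is 1, so 3 is a primitive root.
Hence the least primitive root of 289 is 3.

3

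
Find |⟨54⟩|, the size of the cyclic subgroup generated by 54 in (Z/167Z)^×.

83

Since 54 ∈ (Z/167Z)^×, its order divides φ(167) = 167 − 1 = 166 = 2 · 83.
Divisors of 166: 1, 2, 83, 166.
Check 54^d mod 167 for each divisor in increasing order:
54^1 ≡ 54 (mod 167)
54^2 ≡ 77 (mod 167)
54^83 ≡ 1 (mod 167) ✓
Therefore the multiplicative order of 54 modulo 167 is 83.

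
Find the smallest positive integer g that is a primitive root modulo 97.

5

φ(97) = 97 − 1 = 96 = 2^5 · 3.
g is a primitive root iff g^(96/q) ≢ 1 (mod 97) for each prime q ∈ {2, 3}.
g = 2: 2^48 ≡ 1 — hits 1, so not a primitive root.
g = 3: 3^48 ≡ 1 — hits 1, so not a primitive root.
g = 4: 4^48 ≡ 1 — hits 1, so not a primitive root.
g = 5: 5^48 ≡ 96; 5^32 ≡ 35 — none is 1, so 5 is a primitive root.
The smallest primitive root modulo 97 is 5.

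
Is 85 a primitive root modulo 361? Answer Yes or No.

No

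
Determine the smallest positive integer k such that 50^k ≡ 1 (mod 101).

By Lagrange's theorem, ord_101(50) divides φ(101) = 101 − 1 = 100 = 2^2 · 5^2.
Divisors of 100: 1, 2, 4, 5, 10, 20, 25, 50, 100.
Test each divisor d:
50^1 ≡ 50 (mod 101)
50^2 ≡ 76 (mod 101)
50^4 ≡ 19 (mod 101)
50^5 ≡ 41 (mod 101)
50^10 ≡ 65 (mod 101)
50^20 ≡ 84 (mod 101)
50^25 ≡ 10 (mod 101)
50^50 ≡ 100 (mod 101)
50^100 ≡ 1 (mod 101) ✓
So ord_101(50) = 100.

100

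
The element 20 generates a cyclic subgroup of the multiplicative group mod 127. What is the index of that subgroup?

Since 20 ∈ (Z/127Z)^×, its order divides φ(127) = 127 − 1 = 126 = 2 · 3^2 · 7.
Divisors of 126: 1, 2, 3, 6, 7, 9, 14, 18, 21, 42, 63, 126.
Evaluate successive powers at the divisors of 126:
20^1 ≡ 20 (mod 127)
20^2 ≡ 19 (mod 127)
20^3 ≡ 126 (mod 127)
20^6 ≡ 1 (mod 127) ✓
So ord_127(20) = 6, hence |⟨20⟩| = 6.
Index = |(Z/127Z)^×| / |⟨20⟩| = 126 / 6 = 21.

21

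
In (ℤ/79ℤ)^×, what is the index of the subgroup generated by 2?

2

Since 2 ∈ (Z/79Z)^×, its order divides φ(79) = 79 − 1 = 78 = 2 · 3 · 13.
Divisors of 78: 1, 2, 3, 6, 13, 26, 39, 78.
Compute 2^d (mod 79) for the divisors d until we hit 1:
2^1 ≡ 2 (mod 79)
2^2 ≡ 4 (mod 79)
2^3 ≡ 8 (mod 79)
2^6 ≡ 64 (mod 79)
2^13 ≡ 55 (mod 79)
2^26 ≡ 23 (mod 79)
2^39 ≡ 1 (mod 79) ✓
The order of 2 is 39, so the subgroup it generates has 39 elements.
The index is φ(79) / ord(2) = 78 / 39 = 2.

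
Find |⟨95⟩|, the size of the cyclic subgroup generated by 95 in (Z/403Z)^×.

ord(95) | φ(403) = φ(13·31) = (13−1)·(31−1) = 12·30 = 360 = 2^3 · 3^2 · 5.
Divisors of 360: 1, 2, 3, 4, 5, 6, 8, 9, 10, 12, 15, 18, 20, 24, 30, 36, 40, 45, 60, 72, 90, 120, 180, 360.
Compute 95^d (mod 403) for the divisors d until we hit 1:
95^1 ≡ 95 (mod 403)
95^2 ≡ 159 (mod 403)
95^3 ≡ 194 (mod 403)
95^4 ≡ 295 (mod 403)
95^5 ≡ 218 (mod 403)
95^6 ≡ 157 (mod 403)
95^8 ≡ 380 (mod 403)
95^9 ≡ 233 (mod 403)
95^10 ≡ 373 (mod 403)
95^12 ≡ 66 (mod 403)
95^15 ≡ 311 (mod 403)
95^18 ≡ 287 (mod 403)
95^20 ≡ 94 (mod 403)
95^24 ≡ 326 (mod 403)
95^30 ≡ 1 (mod 403) ✓
Therefore the multiplicative order of 95 modulo 403 is 30.

30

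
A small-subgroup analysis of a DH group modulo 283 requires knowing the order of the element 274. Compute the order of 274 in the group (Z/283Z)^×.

282

Since 274 ∈ (Z/283Z)^×, its order divides φ(283) = 283 − 1 = 282 = 2 · 3 · 47.
Divisors of 282: 1, 2, 3, 6, 47, 94, 141, 282.
Compute 274^d (mod 283) for the divisors d until we hit 1:
274^1 ≡ 274 (mod 283)
274^2 ≡ 81 (mod 283)
274^3 ≡ 120 (mod 283)
274^6 ≡ 250 (mod 283)
274^47 ≡ 45 (mod 283)
274^94 ≡ 44 (mod 283)
274^141 ≡ 282 (mod 283)
274^282 ≡ 1 (mod 283) ✓
So ord_283(274) = 282.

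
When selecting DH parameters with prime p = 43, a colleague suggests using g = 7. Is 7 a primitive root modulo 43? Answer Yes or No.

φ(43) = 43 − 1 = 42 = 2 · 3 · 7.
Test 7^(42/q) mod 43 for each prime factor q of 42:
7^21 ≡ 42 (mod 43)  [q = 2: ≢ 1 ✓]
7^14 ≡ 6 (mod 43)  [q = 3: ≢ 1 ✓]
7^6 ≡ 1 (mod 43)  [q = 7: ≡ 1 ✗]
Since 7^6 ≡ 1, the order of 7 divides 6 < 42, so 7 is not a primitive root.

No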